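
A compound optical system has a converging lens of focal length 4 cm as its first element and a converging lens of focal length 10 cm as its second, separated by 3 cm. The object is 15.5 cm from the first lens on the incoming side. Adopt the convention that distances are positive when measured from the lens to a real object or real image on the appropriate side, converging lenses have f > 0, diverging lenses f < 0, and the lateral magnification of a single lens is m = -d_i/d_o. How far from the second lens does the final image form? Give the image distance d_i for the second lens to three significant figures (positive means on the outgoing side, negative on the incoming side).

1.93 cm

First lens: d_i1 = 1/(1/4 - 1/15.5) = 5.391 cm.
Since 5.391 cm > 3 cm, the first image lies past the second lens and serves as a virtual object: d_o2 = L - d_i1 = -2.391 cm.
Second lens: d_i2 = 1/(1/10 - 1/(-2.391)) = 1.930 cm.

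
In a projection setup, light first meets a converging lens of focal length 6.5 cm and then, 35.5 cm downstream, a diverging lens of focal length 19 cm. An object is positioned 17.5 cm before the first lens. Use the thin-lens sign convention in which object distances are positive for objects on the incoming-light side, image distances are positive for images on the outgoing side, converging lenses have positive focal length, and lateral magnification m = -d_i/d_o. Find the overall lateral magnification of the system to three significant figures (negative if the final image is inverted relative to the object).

-0.254

First lens: d_i1 = 1/(1/6.5 - 1/17.5) = 10.341 cm.
m_1 = -(10.341)/17.5 = -0.5909.
Object distance for lens 2: d_o2 = 35.5 - 10.341 = 25.159 cm.
Second lens: d_i2 = 1/(1/(-19) - 1/(25.159)) = -10.825 cm.
m_2 = -(-10.825)/(25.159) = 0.4303.
Overall magnification: m = m_1 m_2 = -0.2542.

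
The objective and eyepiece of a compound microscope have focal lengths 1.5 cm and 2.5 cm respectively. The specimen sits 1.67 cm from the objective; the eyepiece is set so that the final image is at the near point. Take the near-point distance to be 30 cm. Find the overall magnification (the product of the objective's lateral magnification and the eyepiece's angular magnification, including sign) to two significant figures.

-110

Objective: 1/d_i = 1/f_obj - 1/d_o = 1/1.5 - 1/1.67 = 0.06786 cm^-1, so d_i = 14.735 cm.
m_obj = -d_i/d_o = -14.735/1.67 = -8.824.
Eyepiece angular magnification (image at near point): M_eye = 1 + D/f_e = 1 + 30/2.5 = 13.000.
Overall M = m_obj x M_eye = (-8.824)(13.000) = -114.71.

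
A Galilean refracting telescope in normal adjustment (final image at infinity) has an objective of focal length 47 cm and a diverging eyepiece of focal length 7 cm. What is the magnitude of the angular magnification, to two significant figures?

6.7

|M| = f_obj/|f_eye| = 47/7 = 6.714.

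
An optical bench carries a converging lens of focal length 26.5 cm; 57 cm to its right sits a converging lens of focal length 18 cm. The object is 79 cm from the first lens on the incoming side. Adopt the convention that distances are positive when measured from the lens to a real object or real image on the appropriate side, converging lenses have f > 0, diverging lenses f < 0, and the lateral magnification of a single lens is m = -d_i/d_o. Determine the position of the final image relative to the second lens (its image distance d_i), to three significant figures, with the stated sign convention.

Lens 1: 1/d_i1 = 1/f_1 - 1/d_o1 = 1/26.5 - 1/79 = 0.02508 cm^-1, so d_i1 = 39.876 cm.
That image sits 17.124 cm in front of the second lens, so d_o2 = 17.124 cm.
Lens 2: 1/d_i2 = 1/f_2 - 1/d_o2 = 1/18 - 1/(17.124) = -0.00284 cm^-1, so d_i2 = -351.783 cm.

-352 cm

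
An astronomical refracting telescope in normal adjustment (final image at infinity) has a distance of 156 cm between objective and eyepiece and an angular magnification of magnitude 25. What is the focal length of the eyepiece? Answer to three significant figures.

In normal adjustment the tube length equals f_obj + f_eye and |M| = f_obj/f_eye.
So f_obj = 25 f_eye and 25 f_eye + f_eye = 156 cm, giving f_eye = 156/26 = 6.000 cm and f_obj = 150.000 cm.

6.00 cm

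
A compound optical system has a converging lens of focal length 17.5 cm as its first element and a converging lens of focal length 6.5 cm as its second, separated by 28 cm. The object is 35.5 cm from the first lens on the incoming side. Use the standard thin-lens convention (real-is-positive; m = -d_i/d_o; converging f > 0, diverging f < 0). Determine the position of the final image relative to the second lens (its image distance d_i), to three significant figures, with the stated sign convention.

3.25 cm

Applying the thin-lens equation to the first lens, 1/17.5 = 1/35.5 + 1/d_i1, which gives d_i1 = 34.514 cm.
Since 34.514 cm > 28 cm, the first image lies past the second lens and serves as a virtual object: d_o2 = L - d_i1 = -6.514 cm.
Applying the thin-lens equation again with f_2 = 6.5 cm and d_o2 = -6.514 cm gives d_i2 = 3.253 cm.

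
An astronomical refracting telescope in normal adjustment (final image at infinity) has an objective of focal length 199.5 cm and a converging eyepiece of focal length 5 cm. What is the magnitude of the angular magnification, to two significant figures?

40

|M| = f_obj/|f_eye| = 199.5/5 = 39.900.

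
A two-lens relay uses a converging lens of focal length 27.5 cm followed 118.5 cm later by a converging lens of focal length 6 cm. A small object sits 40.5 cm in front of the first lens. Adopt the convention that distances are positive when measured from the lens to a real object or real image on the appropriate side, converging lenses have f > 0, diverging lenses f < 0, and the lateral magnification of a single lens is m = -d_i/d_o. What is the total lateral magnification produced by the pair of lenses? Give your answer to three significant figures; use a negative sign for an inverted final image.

0.473

First lens: d_i1 = 1/(1/27.5 - 1/40.5) = 85.673 cm.
m_1 = -(85.673)/40.5 = -2.1154.
Object distance for lens 2: d_o2 = 118.5 - 85.673 = 32.827 cm.
Second lens: d_i2 = 1/(1/6 - 1/(32.827)) = 7.342 cm.
m_2 = -(7.342)/(32.827) = -0.2237.
The system's lateral magnification is m_1 m_2 = (-2.1154)(-0.2237) = 0.4731.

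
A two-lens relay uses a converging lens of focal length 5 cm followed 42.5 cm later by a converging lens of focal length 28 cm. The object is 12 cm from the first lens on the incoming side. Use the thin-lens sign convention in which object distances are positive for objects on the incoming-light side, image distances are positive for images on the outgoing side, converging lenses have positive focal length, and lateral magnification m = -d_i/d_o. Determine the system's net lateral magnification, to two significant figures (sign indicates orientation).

Applying the thin-lens equation to the first lens, 1/5 = 1/12 + 1/d_i1, which gives d_i1 = 8.571 cm.
Its lateral magnification is m_1 = -d_i1/d_o1 = -(8.571)/12 = -0.7143.
The intermediate image is 8.571 cm to the right of lens 1, so d_o2 = L - d_i1 = 42.5 - 8.571 = 33.929 cm.
Applying the thin-lens equation again with f_2 = 28 cm and d_o2 = 33.929 cm gives d_i2 = 160.241 cm.
m_2 = -(160.241)/(33.929) = -4.7229.
Total m = m_1 x m_2 = (-0.7143)(-4.7229) = 3.3735.

3.4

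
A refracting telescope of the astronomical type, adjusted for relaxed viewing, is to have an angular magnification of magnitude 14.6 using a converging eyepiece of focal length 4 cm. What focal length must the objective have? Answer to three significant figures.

58.4 cm

|M| = f_obj/|f_eye|, so f_obj = |M| x |f_eye| = 14.6 x 4 = 58.400 cm.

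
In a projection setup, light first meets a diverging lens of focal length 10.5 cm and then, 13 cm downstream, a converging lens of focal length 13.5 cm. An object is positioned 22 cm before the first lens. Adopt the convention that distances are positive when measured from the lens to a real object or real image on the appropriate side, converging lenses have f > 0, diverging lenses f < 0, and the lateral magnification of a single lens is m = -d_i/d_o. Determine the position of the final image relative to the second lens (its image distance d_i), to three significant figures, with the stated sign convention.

Lens 1: 1/d_i1 = 1/f_1 - 1/d_o1 = 1/(-10.5) - 1/22 = -0.14069 cm^-1, so d_i1 = -7.108 cm.
The intermediate image is virtual, 7.108 cm to the left of lens 1, so d_o2 = L - d_i1 = 13 - (-7.108) = 20.108 cm.
Lens 2: 1/d_i2 = 1/f_2 - 1/d_o2 = 1/13.5 - 1/(20.108) = 0.02434 cm^-1, so d_i2 = 41.081 cm.

41.1 cm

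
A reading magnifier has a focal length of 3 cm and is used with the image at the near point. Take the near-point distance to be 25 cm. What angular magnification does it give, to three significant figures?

M = 1 + D/f = 1 + 25/3 = 9.333.

9.33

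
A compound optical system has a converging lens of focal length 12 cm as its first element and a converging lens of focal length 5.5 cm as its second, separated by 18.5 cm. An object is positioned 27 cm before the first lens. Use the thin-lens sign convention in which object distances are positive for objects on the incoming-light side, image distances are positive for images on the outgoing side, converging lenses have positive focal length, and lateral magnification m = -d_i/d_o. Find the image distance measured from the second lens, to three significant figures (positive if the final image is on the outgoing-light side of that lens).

1.98 cm

Lens 1: 1/d_i1 = 1/f_1 - 1/d_o1 = 1/12 - 1/27 = 0.04630 cm^-1, so d_i1 = 21.600 cm.
Since 21.600 cm > 18.5 cm, the first image lies past the second lens and serves as a virtual object: d_o2 = L - d_i1 = -3.100 cm.
Lens 2: 1/d_i2 = 1/f_2 - 1/d_o2 = 1/5.5 - 1/(-3.100) = 0.50440 cm^-1, so d_i2 = 1.983 cm.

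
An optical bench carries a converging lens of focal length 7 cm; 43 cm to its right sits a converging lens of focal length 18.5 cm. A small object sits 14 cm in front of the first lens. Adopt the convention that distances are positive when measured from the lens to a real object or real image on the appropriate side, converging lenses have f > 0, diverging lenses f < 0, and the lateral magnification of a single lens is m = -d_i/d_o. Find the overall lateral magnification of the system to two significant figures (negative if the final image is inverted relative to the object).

1.8

Lens 1: 1/d_i1 = 1/f_1 - 1/d_o1 = 1/7 - 1/14 = 0.07143 cm^-1, so d_i1 = 14.000 cm.
m_1 = -(14.000)/14 = -1.0000.
That image sits 29.000 cm in front of the second lens, so d_o2 = 29.000 cm.
Lens 2: 1/d_i2 = 1/f_2 - 1/d_o2 = 1/18.5 - 1/(29.000) = 0.01957 cm^-1, so d_i2 = 51.095 cm.
m_2 = -(51.095)/(29.000) = -1.7619.
Overall magnification: m = m_1 m_2 = 1.7619.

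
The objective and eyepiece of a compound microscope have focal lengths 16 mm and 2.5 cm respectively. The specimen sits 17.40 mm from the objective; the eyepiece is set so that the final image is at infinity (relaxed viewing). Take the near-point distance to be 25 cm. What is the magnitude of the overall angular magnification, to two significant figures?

110

Convert to cm: f_obj = 16 mm = 1.6 cm; d_o = 17.40 mm = 1.74 cm.
Objective: 1/d_i = 1/f_obj - 1/d_o = 1/1.6 - 1/1.74 = 0.05029 cm^-1, so d_i = 19.886 cm.
m_obj = -d_i/d_o = -19.886/1.74 = -11.429.
Eyepiece angular magnification (image at infinity): M_eye = D/f_e = 25/2.5 = 10.000.
Overall M = m_obj x M_eye = (-11.429)(10.000) = -114.29.
|M| = 114.29.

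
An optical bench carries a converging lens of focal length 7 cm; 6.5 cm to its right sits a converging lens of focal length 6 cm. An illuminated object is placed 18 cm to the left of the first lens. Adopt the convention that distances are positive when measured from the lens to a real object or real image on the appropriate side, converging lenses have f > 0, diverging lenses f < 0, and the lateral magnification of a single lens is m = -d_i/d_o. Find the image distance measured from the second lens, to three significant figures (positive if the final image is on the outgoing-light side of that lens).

2.71 cm

Applying the thin-lens equation to the first lens, 1/7 = 1/18 + 1/d_i1, which gives d_i1 = 11.455 cm.
Since 11.455 cm > 6.5 cm, the first image lies past the second lens and serves as a virtual object: d_o2 = L - d_i1 = -4.955 cm.
Applying the thin-lens equation again with f_2 = 6 cm and d_o2 = -4.955 cm gives d_i2 = 2.714 cm.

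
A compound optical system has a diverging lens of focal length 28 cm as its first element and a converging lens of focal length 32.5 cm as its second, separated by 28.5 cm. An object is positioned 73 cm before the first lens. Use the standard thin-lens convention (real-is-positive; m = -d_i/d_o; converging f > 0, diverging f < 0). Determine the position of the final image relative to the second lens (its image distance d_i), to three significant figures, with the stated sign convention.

Applying the thin-lens equation to the first lens, 1/(-28) = 1/73 + 1/d_i1, which gives d_i1 = -20.238 cm.
With d_i1 < 0 the first image is virtual and lies on the object side; the object distance for lens 2 is d_o2 = 28.5 - (-20.238) = 48.738 cm.
Applying the thin-lens equation again with f_2 = 32.5 cm and d_o2 = 48.738 cm gives d_i2 = 97.550 cm.

97.5 cm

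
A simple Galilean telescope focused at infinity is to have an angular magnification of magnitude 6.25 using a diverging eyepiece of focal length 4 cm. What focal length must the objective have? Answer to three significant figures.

25.0 cm

|M| = f_obj/|f_eye|, so f_obj = |M| x |f_eye| = 6.25 x 4 = 25.000 cm.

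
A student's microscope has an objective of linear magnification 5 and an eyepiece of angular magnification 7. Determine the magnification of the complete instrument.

The overall magnification of a compound microscope is the product of the objective and eyepiece magnifications:
M = M_obj x M_eye = 5 x 7 = 35.

35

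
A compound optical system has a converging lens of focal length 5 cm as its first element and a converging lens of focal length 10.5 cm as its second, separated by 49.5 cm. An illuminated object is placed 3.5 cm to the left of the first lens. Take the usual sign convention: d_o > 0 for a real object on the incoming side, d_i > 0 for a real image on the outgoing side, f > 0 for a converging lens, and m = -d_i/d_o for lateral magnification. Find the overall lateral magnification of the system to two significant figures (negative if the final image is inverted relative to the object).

-0.69

Applying the thin-lens equation to the first lens, 1/5 = 1/3.5 + 1/d_i1, which gives d_i1 = -11.667 cm.
Its lateral magnification is m_1 = -d_i1/d_o1 = -(-11.667)/3.5 = 3.3333.
With d_i1 < 0 the first image is virtual and lies on the object side; the object distance for lens 2 is d_o2 = 49.5 - (-11.667) = 61.167 cm.
Applying the thin-lens equation again with f_2 = 10.5 cm and d_o2 = 61.167 cm gives d_i2 = 12.676 cm.
m_2 = -(12.676)/(61.167) = -0.2072.
Total m = m_1 x m_2 = (3.3333)(-0.2072) = -0.6908.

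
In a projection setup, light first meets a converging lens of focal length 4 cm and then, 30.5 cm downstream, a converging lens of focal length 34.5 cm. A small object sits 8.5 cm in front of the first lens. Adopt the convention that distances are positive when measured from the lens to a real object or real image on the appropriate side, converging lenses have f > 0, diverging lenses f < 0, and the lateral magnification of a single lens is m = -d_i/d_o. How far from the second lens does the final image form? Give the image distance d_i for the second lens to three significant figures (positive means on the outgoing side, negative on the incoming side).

-68.5 cm

First lens: d_i1 = 1/(1/4 - 1/8.5) = 7.556 cm.
That image sits 22.944 cm in front of the second lens, so d_o2 = 22.944 cm.
Second lens: d_i2 = 1/(1/34.5 - 1/(22.944)) = -68.502 cm.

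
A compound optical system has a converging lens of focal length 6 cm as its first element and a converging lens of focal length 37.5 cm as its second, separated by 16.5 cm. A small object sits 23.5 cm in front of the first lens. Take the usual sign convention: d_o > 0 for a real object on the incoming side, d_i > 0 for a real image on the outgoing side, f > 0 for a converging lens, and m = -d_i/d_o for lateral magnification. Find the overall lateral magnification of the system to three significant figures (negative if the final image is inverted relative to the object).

-0.442

Applying the thin-lens equation to the first lens, 1/6 = 1/23.5 + 1/d_i1, which gives d_i1 = 8.057 cm.
Its lateral magnification is m_1 = -d_i1/d_o1 = -(8.057)/23.5 = -0.3429.
The intermediate image is 8.057 cm to the right of lens 1, so d_o2 = L - d_i1 = 16.5 - 8.057 = 8.443 cm.
Applying the thin-lens equation again with f_2 = 37.5 cm and d_o2 = 8.443 cm gives d_i2 = -10.896 cm.
m_2 = -(-10.896)/(8.443) = 1.2906.
Total m = m_1 x m_2 = (-0.3429)(1.2906) = -0.4425.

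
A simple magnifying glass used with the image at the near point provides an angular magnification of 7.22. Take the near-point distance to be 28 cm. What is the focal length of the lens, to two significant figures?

For the image at the near point, M = 1 + D/f.
f = D/(M - 1) = 28/(7.22 - 1) = 4.502 cm.

4.5 cm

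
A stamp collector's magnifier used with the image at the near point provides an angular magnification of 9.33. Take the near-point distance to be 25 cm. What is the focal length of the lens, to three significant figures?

For the image at the near point, M = 1 + D/f.
f = D/(M - 1) = 25/(9.33 - 1) = 3.001 cm.

3.00 cm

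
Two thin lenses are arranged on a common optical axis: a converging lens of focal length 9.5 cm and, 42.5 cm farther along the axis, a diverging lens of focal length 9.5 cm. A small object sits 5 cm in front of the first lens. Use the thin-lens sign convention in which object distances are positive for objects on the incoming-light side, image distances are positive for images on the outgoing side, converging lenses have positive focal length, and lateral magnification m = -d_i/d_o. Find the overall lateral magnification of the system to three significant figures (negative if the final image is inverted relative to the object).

0.321

First lens: d_i1 = 1/(1/9.5 - 1/5) = -10.556 cm.
m_1 = -(-10.556)/5 = 2.1111.
The intermediate image is virtual, 10.556 cm to the left of lens 1, so d_o2 = L - d_i1 = 42.5 - (-10.556) = 53.056 cm.
Second lens: d_i2 = 1/(1/(-9.5) - 1/(53.056)) = -8.057 cm.
m_2 = -(-8.057)/(53.056) = 0.1519.
Overall magnification: m = m_1 m_2 = 0.3206.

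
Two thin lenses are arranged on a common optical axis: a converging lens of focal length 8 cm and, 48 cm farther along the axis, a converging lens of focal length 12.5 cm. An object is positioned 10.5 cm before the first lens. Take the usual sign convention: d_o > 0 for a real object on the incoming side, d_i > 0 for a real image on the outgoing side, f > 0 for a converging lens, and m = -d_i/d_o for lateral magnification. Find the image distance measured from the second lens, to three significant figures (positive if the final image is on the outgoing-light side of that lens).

Applying the thin-lens equation to the first lens, 1/8 = 1/10.5 + 1/d_i1, which gives d_i1 = 33.600 cm.
Object distance for lens 2: d_o2 = 48 - 33.600 = 14.400 cm.
Applying the thin-lens equation again with f_2 = 12.5 cm and d_o2 = 14.400 cm gives d_i2 = 94.737 cm.

94.7 cm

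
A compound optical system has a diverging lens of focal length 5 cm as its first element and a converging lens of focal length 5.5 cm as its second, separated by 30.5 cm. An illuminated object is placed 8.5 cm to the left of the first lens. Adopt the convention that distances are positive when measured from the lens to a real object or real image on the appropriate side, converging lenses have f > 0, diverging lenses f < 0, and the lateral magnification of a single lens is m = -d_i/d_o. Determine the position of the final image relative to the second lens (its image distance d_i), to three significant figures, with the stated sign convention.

Lens 1: 1/d_i1 = 1/f_1 - 1/d_o1 = 1/(-5) - 1/8.5 = -0.31765 cm^-1, so d_i1 = -3.148 cm.
The intermediate image is virtual, 3.148 cm to the left of lens 1, so d_o2 = L - d_i1 = 30.5 - (-3.148) = 33.648 cm.
Lens 2: 1/d_i2 = 1/f_2 - 1/d_o2 = 1/5.5 - 1/(33.648) = 0.15210 cm^-1, so d_i2 = 6.575 cm.

6.57 cm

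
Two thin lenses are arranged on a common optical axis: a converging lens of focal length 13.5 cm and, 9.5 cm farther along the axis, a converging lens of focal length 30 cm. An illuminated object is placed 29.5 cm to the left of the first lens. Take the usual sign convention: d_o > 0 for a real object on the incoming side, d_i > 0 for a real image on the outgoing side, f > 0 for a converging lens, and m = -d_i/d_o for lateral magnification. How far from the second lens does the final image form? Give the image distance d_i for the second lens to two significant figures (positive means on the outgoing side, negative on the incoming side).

10 cm

Applying the thin-lens equation to the first lens, 1/13.5 = 1/29.5 + 1/d_i1, which gives d_i1 = 24.891 cm.
This image would form 24.891 cm past lens 1, i.e. 15.391 cm beyond lens 2, so it is a virtual object for lens 2: d_o2 = 9.5 - 24.891 = -15.391 cm.
Applying the thin-lens equation again with f_2 = 30 cm and d_o2 = -15.391 cm gives d_i2 = 10.172 cm.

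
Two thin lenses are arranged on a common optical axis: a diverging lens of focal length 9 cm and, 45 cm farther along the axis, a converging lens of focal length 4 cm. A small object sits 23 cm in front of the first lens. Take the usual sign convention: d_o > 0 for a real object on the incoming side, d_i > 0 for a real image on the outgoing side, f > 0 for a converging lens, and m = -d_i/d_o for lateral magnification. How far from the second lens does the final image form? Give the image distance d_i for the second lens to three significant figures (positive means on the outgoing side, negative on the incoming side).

First lens: d_i1 = 1/(1/(-9) - 1/23) = -6.469 cm.
The intermediate image is virtual, 6.469 cm to the left of lens 1, so d_o2 = L - d_i1 = 45 - (-6.469) = 51.469 cm.
Second lens: d_i2 = 1/(1/4 - 1/(51.469)) = 4.337 cm.

4.34 cm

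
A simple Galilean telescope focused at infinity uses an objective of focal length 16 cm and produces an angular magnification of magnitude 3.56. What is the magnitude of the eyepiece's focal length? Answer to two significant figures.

4.5 cm

|M| = f_obj/|f_eye|, so |f_eye| = f_obj/|M| = 16/3.56 = 4.494 cm.
(The eyepiece is diverging, so its signed focal length is -4.494 cm.)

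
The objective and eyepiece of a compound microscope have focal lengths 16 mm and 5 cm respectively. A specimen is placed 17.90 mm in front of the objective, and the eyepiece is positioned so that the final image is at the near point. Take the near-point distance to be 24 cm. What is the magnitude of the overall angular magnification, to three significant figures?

48.8

Convert to cm: f_obj = 16 mm = 1.6 cm; d_o = 17.90 mm = 1.79 cm.
Objective: 1/d_i = 1/f_obj - 1/d_o = 1/1.6 - 1/1.79 = 0.06634 cm^-1, so d_i = 15.074 cm.
m_obj = -d_i/d_o = -15.074/1.79 = -8.421.
Eyepiece angular magnification (image at near point): M_eye = 1 + D/f_e = 1 + 24/5 = 5.800.
Overall M = m_obj x M_eye = (-8.421)(5.800) = -48.84.
|M| = 48.84.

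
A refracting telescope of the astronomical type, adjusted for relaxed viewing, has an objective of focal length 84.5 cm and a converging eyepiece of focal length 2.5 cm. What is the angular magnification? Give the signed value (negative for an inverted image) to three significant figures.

-33.8

M = -f_obj/f_eye = -84.5/(2.5) = -33.800.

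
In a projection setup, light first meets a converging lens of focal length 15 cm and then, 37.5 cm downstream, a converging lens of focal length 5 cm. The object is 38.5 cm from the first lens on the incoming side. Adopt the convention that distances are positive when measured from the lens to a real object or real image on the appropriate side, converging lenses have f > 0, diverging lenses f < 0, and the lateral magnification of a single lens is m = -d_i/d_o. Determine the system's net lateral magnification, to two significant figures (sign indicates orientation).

0.40

Applying the thin-lens equation to the first lens, 1/15 = 1/38.5 + 1/d_i1, which gives d_i1 = 24.574 cm.
Its lateral magnification is m_1 = -d_i1/d_o1 = -(24.574)/38.5 = -0.6383.
Object distance for lens 2: d_o2 = 37.5 - 24.574 = 12.926 cm.
Applying the thin-lens equation again with f_2 = 5 cm and d_o2 = 12.926 cm gives d_i2 = 8.154 cm.
m_2 = -(8.154)/(12.926) = -0.6309.
The system's lateral magnification is m_1 m_2 = (-0.6383)(-0.6309) = 0.4027.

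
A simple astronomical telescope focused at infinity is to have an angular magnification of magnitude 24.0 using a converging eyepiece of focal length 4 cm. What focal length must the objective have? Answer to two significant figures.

96 cm

|M| = f_obj/|f_eye|, so f_obj = |M| x |f_eye| = 24.0 x 4 = 96.000 cm.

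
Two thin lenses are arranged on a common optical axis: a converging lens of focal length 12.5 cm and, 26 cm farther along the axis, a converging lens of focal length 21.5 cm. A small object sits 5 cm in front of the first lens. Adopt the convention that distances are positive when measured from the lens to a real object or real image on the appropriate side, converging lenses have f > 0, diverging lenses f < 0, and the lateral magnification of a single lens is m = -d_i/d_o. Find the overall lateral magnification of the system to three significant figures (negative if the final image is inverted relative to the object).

Applying the thin-lens equation to the first lens, 1/12.5 = 1/5 + 1/d_i1, which gives d_i1 = -8.333 cm.
Its lateral magnification is m_1 = -d_i1/d_o1 = -(-8.333)/5 = 1.6667.
With d_i1 < 0 the first image is virtual and lies on the object side; the object distance for lens 2 is d_o2 = 26 - (-8.333) = 34.333 cm.
Applying the thin-lens equation again with f_2 = 21.5 cm and d_o2 = 34.333 cm gives d_i2 = 57.519 cm.
m_2 = -(57.519)/(34.333) = -1.6753.
Overall magnification: m = m_1 m_2 = -2.7922.

-2.79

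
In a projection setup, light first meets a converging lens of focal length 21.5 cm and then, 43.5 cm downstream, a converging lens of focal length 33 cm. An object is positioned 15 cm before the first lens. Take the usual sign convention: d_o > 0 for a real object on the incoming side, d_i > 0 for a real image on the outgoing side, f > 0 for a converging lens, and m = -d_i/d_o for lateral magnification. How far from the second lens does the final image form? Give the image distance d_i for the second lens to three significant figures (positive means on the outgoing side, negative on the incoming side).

51.1 cm

Applying the thin-lens equation to the first lens, 1/21.5 = 1/15 + 1/d_i1, which gives d_i1 = -49.615 cm.
With d_i1 < 0 the first image is virtual and lies on the object side; the object distance for lens 2 is d_o2 = 43.5 - (-49.615) = 93.115 cm.
Applying the thin-lens equation again with f_2 = 33 cm and d_o2 = 93.115 cm gives d_i2 = 51.115 cm.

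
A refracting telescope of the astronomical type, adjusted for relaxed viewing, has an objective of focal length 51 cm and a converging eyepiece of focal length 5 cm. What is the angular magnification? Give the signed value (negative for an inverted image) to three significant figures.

M = -f_obj/f_eye = -51/(5) = -10.200.

-10.2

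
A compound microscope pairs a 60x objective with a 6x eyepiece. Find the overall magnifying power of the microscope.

360

The overall magnification of a compound microscope is the product of the objective and eyepiece magnifications:
M = M_obj x M_eye = 60 x 6 = 360.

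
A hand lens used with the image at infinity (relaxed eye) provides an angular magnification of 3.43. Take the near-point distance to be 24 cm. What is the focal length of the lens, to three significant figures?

7.00 cm

For the image at infinity, M = D/f.
f = D/M = 24/3.43 = 6.997 cm.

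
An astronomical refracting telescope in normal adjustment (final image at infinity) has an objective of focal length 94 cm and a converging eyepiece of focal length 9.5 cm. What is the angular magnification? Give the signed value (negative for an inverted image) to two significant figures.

M = -f_obj/f_eye = -94/(9.5) = -9.895.

-9.9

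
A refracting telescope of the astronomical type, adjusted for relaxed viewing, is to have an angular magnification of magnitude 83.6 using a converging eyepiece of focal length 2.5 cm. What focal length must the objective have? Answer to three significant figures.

|M| = f_obj/|f_eye|, so f_obj = |M| x |f_eye| = 83.6 x 2.5 = 209.000 cm.

209 cm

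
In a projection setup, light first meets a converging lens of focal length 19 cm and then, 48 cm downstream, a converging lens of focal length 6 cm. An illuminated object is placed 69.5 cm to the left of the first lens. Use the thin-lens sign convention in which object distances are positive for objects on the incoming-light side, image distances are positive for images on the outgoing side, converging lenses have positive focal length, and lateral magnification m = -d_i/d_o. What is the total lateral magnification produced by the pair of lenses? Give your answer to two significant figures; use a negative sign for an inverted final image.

0.14

First lens: d_i1 = 1/(1/19 - 1/69.5) = 26.149 cm.
m_1 = -(26.149)/69.5 = -0.3762.
Object distance for lens 2: d_o2 = 48 - 26.149 = 21.851 cm.
Second lens: d_i2 = 1/(1/6 - 1/(21.851)) = 8.271 cm.
m_2 = -(8.271)/(21.851) = -0.3785.
Total m = m_1 x m_2 = (-0.3762)(-0.3785) = 0.1424.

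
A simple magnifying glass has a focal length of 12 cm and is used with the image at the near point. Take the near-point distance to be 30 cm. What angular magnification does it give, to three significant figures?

M = 1 + D/f = 1 + 30/12 = 3.500.

3.50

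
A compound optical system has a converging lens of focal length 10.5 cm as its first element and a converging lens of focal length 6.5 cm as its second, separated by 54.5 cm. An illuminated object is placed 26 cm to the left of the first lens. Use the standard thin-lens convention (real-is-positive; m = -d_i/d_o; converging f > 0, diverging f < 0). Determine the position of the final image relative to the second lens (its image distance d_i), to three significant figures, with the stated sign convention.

Lens 1: 1/d_i1 = 1/f_1 - 1/d_o1 = 1/10.5 - 1/26 = 0.05678 cm^-1, so d_i1 = 17.613 cm.
The intermediate image is 17.613 cm to the right of lens 1, so d_o2 = L - d_i1 = 54.5 - 17.613 = 36.887 cm.
Lens 2: 1/d_i2 = 1/f_2 - 1/d_o2 = 1/6.5 - 1/(36.887) = 0.12674 cm^-1, so d_i2 = 7.890 cm.

7.89 cm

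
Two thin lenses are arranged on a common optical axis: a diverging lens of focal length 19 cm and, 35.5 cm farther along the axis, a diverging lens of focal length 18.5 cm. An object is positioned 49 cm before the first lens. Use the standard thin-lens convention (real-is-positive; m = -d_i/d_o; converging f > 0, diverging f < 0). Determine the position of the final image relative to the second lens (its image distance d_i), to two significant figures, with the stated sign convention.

-13 cm

Lens 1: 1/d_i1 = 1/f_1 - 1/d_o1 = 1/(-19) - 1/49 = -0.07304 cm^-1, so d_i1 = -13.691 cm.
With d_i1 < 0 the first image is virtual and lies on the object side; the object distance for lens 2 is d_o2 = 35.5 - (-13.691) = 49.191 cm.
Lens 2: 1/d_i2 = 1/f_2 - 1/d_o2 = 1/(-18.5) - 1/(49.191) = -0.07438 cm^-1, so d_i2 = -13.444 cm.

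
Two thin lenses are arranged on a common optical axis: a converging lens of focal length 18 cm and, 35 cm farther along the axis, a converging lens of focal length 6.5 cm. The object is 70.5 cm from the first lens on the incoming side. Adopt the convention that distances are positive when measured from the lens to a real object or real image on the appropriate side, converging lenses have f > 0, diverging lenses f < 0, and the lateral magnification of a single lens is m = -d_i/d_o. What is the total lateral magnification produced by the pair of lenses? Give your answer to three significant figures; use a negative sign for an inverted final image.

0.515

Lens 1: 1/d_i1 = 1/f_1 - 1/d_o1 = 1/18 - 1/70.5 = 0.04137 cm^-1, so d_i1 = 24.171 cm.
m_1 = -(24.171)/70.5 = -0.3429.
That image sits 10.829 cm in front of the second lens, so d_o2 = 10.829 cm.
Lens 2: 1/d_i2 = 1/f_2 - 1/d_o2 = 1/6.5 - 1/(10.829) = 0.06150 cm^-1, so d_i2 = 16.261 cm.
m_2 = -(16.261)/(10.829) = -1.5017.
The system's lateral magnification is m_1 m_2 = (-0.3429)(-1.5017) = 0.5149.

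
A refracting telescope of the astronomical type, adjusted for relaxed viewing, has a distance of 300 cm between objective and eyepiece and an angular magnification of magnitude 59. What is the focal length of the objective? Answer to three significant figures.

In normal adjustment the tube length equals f_obj + f_eye and |M| = f_obj/f_eye.
So f_obj = 59 f_eye and 59 f_eye + f_eye = 300 cm, giving f_eye = 300/60 = 5.000 cm and f_obj = 295.000 cm.

295 cm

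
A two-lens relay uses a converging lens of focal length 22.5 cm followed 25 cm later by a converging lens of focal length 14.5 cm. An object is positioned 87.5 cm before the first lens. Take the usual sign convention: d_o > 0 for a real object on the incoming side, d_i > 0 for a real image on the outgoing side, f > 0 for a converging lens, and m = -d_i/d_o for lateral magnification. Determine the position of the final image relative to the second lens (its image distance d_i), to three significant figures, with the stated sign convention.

First lens: d_i1 = 1/(1/22.5 - 1/87.5) = 30.288 cm.
This image would form 30.288 cm past lens 1, i.e. 5.288 cm beyond lens 2, so it is a virtual object for lens 2: d_o2 = 25 - 30.288 = -5.288 cm.
Second lens: d_i2 = 1/(1/14.5 - 1/(-5.288)) = 3.875 cm.

3.88 cm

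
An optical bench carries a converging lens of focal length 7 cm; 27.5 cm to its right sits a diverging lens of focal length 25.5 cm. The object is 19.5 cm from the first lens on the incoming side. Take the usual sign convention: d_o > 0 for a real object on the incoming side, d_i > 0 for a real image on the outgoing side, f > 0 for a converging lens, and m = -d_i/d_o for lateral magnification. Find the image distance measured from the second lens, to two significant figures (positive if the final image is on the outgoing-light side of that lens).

-10 cm

First lens: d_i1 = 1/(1/7 - 1/19.5) = 10.920 cm.
The intermediate image is 10.920 cm to the right of lens 1, so d_o2 = L - d_i1 = 27.5 - 10.920 = 16.580 cm.
Second lens: d_i2 = 1/(1/(-25.5) - 1/(16.580)) = -10.047 cm.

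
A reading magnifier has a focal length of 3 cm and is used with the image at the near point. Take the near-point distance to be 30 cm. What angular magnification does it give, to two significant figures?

11

M = 1 + D/f = 1 + 30/3 = 11.000.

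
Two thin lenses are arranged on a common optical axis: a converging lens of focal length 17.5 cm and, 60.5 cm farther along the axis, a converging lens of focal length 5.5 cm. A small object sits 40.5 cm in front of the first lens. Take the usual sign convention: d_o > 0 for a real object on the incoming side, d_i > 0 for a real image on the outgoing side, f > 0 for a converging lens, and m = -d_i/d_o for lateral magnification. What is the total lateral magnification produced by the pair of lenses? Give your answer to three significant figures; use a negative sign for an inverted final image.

First lens: d_i1 = 1/(1/17.5 - 1/40.5) = 30.815 cm.
m_1 = -(30.815)/40.5 = -0.7609.
The intermediate image is 30.815 cm to the right of lens 1, so d_o2 = L - d_i1 = 60.5 - 30.815 = 29.685 cm.
Second lens: d_i2 = 1/(1/5.5 - 1/(29.685)) = 6.751 cm.
m_2 = -(6.751)/(29.685) = -0.2274.
Overall magnification: m = m_1 m_2 = 0.1730.

0.173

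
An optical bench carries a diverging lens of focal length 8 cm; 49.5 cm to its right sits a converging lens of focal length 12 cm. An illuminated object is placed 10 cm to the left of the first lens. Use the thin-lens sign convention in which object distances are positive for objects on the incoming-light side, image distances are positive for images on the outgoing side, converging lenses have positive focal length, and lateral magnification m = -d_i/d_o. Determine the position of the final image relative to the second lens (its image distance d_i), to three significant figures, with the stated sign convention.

First lens: d_i1 = 1/(1/(-8) - 1/10) = -4.444 cm.
With d_i1 < 0 the first image is virtual and lies on the object side; the object distance for lens 2 is d_o2 = 49.5 - (-4.444) = 53.944 cm.
Second lens: d_i2 = 1/(1/12 - 1/(53.944)) = 15.433 cm.

15.4 cm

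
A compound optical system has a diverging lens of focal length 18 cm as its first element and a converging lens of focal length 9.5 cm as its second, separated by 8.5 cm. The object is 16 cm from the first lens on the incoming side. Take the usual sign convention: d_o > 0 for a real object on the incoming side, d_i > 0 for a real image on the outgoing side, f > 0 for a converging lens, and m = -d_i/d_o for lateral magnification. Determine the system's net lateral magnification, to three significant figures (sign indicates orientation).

-0.673

Applying the thin-lens equation to the first lens, 1/(-18) = 1/16 + 1/d_i1, which gives d_i1 = -8.471 cm.
Its lateral magnification is m_1 = -d_i1/d_o1 = -(-8.471)/16 = 0.5294.
With d_i1 < 0 the first image is virtual and lies on the object side; the object distance for lens 2 is d_o2 = 8.5 - (-8.471) = 16.971 cm.
Applying the thin-lens equation again with f_2 = 9.5 cm and d_o2 = 16.971 cm gives d_i2 = 21.581 cm.
m_2 = -(21.581)/(16.971) = -1.2717.
Total m = m_1 x m_2 = (0.5294)(-1.2717) = -0.6732.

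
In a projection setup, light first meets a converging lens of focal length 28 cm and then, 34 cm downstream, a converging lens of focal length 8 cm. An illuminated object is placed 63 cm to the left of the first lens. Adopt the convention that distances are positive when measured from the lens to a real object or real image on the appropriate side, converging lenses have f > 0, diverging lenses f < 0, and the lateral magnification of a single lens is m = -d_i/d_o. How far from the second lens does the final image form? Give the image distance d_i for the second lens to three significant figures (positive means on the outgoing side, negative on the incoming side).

Applying the thin-lens equation to the first lens, 1/28 = 1/63 + 1/d_i1, which gives d_i1 = 50.400 cm.
This image would form 50.400 cm past lens 1, i.e. 16.400 cm beyond lens 2, so it is a virtual object for lens 2: d_o2 = 34 - 50.400 = -16.400 cm.
Applying the thin-lens equation again with f_2 = 8 cm and d_o2 = -16.400 cm gives d_i2 = 5.377 cm.

5.38 cm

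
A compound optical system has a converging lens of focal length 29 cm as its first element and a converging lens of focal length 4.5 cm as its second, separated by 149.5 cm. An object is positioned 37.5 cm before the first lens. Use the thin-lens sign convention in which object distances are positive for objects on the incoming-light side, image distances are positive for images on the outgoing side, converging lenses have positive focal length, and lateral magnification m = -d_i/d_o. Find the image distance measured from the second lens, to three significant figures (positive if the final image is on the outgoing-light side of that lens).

Applying the thin-lens equation to the first lens, 1/29 = 1/37.5 + 1/d_i1, which gives d_i1 = 127.941 cm.
Object distance for lens 2: d_o2 = 149.5 - 127.941 = 21.559 cm.
Applying the thin-lens equation again with f_2 = 4.5 cm and d_o2 = 21.559 cm gives d_i2 = 5.687 cm.

5.69 cm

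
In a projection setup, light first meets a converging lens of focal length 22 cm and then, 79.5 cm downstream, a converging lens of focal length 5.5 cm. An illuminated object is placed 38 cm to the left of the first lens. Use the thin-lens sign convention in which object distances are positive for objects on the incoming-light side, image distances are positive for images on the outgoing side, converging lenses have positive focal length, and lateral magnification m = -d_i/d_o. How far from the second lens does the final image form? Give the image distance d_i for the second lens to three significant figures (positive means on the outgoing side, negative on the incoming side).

6.89 cm

First lens: d_i1 = 1/(1/22 - 1/38) = 52.250 cm.
That image sits 27.250 cm in front of the second lens, so d_o2 = 27.250 cm.
Second lens: d_i2 = 1/(1/5.5 - 1/(27.250)) = 6.891 cm.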